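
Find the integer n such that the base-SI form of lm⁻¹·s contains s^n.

lm = cd.
So lm⁻¹ = cd⁻¹.
Combining: lm⁻¹·s = cd⁻¹ · s = s·cd⁻¹.
The exponent of s is 1.

1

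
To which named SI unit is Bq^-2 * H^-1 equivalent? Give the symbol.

Bq = s⁻¹.
So Bq⁻² = s².
H = kg·m²·s⁻²·A⁻².
So H⁻¹ = kg⁻¹·m⁻²·s²·A².
Combining: Bq⁻²·H⁻¹ = s² · (kg⁻¹·m⁻²·s²·A²) = kg⁻¹·m⁻²·s⁴·A².
kg⁻¹·m⁻²·s⁴·A² is the base-SI form of the farad.

F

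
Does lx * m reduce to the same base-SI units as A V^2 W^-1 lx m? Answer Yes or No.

No

Left side:
  lx = lm/m² (illuminance = luminous flux per area),
      = m⁻²·cd.
  Combining: lx·m = (m⁻²·cd) · m = m⁻¹·cd.
Right side:
  V = kg·m²·s⁻³·A⁻¹.
  So V² = kg²·m⁴·s⁻⁶·A⁻².
  W = kg·m²·s⁻³.
  So W⁻¹ = kg⁻¹·m⁻²·s³.
  lx = m⁻²·cd.
  Combining: A·V²·W⁻¹·lx·m = A · (kg²·m⁴·s⁻⁶·A⁻²) · (kg⁻¹·m⁻²·s³) · (m⁻²·cd) · m = kg·m·s⁻³·A⁻¹·cd.
Left is m⁻¹·cd; right is kg·m·s⁻³·A⁻¹·cd — different.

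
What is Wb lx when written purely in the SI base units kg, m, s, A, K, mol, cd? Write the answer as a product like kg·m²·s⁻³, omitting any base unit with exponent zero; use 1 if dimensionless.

kg·s⁻²·A⁻¹·cd

Wb = kg·m²·s⁻²·A⁻¹.
lx = m⁻²·cd.
Combining: Wb·lx = (kg·m²·s⁻²·A⁻¹) · (m⁻²·cd) = kg·s⁻²·A⁻¹·cd.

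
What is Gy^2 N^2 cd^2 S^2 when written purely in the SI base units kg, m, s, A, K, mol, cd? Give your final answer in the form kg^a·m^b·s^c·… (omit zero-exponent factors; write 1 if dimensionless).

Gy = m²·s⁻².
So Gy² = m⁴·s⁻⁴.
N = kg·m·s⁻².
So N² = kg²·m²·s⁻⁴.
S = kg⁻¹·m⁻²·s³·A².
So S² = kg⁻²·m⁻⁴·s⁶·A⁴.
Combining: Gy²·N²·cd²·S² = (m⁴·s⁻⁴) · (kg²·m²·s⁻⁴) · cd² · (kg⁻²·m⁻⁴·s⁶·A⁴) = m²·s⁻²·A⁴·cd².

m²·s⁻²·A⁴·cd²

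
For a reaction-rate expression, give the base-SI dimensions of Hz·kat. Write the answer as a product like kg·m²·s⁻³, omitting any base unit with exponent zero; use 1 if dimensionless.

s⁻²·mol

Hz = s⁻¹.
kat = s⁻¹·mol.
Combining: Hz·kat = s⁻¹ · (s⁻¹·mol) = s⁻²·mol.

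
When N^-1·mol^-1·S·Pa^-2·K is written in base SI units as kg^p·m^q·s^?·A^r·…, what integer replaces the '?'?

9

N = kg·m·s⁻².
So N⁻¹ = kg⁻¹·m⁻¹·s².
S = kg⁻¹·m⁻²·s³·A².
Pa = kg·m⁻¹·s⁻².
So Pa⁻² = kg⁻²·m²·s⁴.
Combining: N⁻¹·mol⁻¹·S·Pa⁻²·K = (kg⁻¹·m⁻¹·s²) · mol⁻¹ · (kg⁻¹·m⁻²·s³·A²) · (kg⁻²·m²·s⁴) · K = kg⁻⁴·m⁻¹·s⁹·A²·K·mol⁻¹.
The exponent of s is 9.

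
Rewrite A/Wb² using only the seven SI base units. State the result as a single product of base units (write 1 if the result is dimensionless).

kg⁻²·m⁻⁴·s⁴·A³

Wb = kg·m²·s⁻²·A⁻¹.
So Wb⁻² = kg⁻²·m⁻⁴·s⁴·A².
Combining: A·Wb⁻² = A · (kg⁻²·m⁻⁴·s⁴·A²) = kg⁻²·m⁻⁴·s⁴·A³.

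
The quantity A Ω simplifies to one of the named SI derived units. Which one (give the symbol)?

Ω = kg·m²·s⁻³·A⁻².
Combining: A·Ω = A · (kg·m²·s⁻³·A⁻²) = kg·m²·s⁻³·A⁻¹.
kg·m²·s⁻³·A⁻¹ is the base-SI form of the volt.

V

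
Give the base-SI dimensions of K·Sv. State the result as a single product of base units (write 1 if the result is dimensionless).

m²·s⁻²·K

Sv = J/kg (equivalent dose = energy per mass),
    = m²·s⁻².
Combining: K·Sv = K · (m²·s⁻²) = m²·s⁻²·K.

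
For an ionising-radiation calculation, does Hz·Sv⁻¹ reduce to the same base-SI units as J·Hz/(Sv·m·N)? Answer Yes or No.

Left side:
  Hz = 1/s = s⁻¹ (frequency is cycles per second).
  Sv = J/kg (equivalent dose = energy per mass),
      = m²·s⁻².
  So Sv⁻¹ = m⁻²·s².
  Combining: Hz·Sv⁻¹ = s⁻¹ · (m⁻²·s²) = m⁻²·s.
Right side:
  J = N·m (work = force × distance),
      = kg·m²·s⁻².
  Sv = J/kg (equivalent dose = energy per mass),
      = m²·s⁻².
  So Sv⁻¹ = m⁻²·s².
  N = kg·m/s² = kg·m·s⁻² (force = mass × acceleration).
  So N⁻¹ = kg⁻¹·m⁻¹·s².
  Hz = 1/s = s⁻¹ (frequency is cycles per second).
  Combining: J·Sv⁻¹·m⁻¹·N⁻¹·Hz = (kg·m²·s⁻²) · (m⁻²·s²) · m⁻¹ · (kg⁻¹·m⁻¹·s²) · s⁻¹ = m⁻²·s.
Both reduce to m⁻²·s.

Yes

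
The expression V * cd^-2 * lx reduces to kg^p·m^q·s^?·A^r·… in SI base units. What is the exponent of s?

-3

V = kg·m²·s⁻³·A⁻¹.
lx = m⁻²·cd.
Combining: V·cd⁻²·lx = (kg·m²·s⁻³·A⁻¹) · cd⁻² · (m⁻²·cd) = kg·s⁻³·A⁻¹·cd⁻¹.
The exponent of s is -3.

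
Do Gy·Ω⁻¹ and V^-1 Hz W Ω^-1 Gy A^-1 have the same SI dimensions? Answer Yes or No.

Left side:
  Gy = m²·s⁻².
  Ω = kg·m²·s⁻³·A⁻².
  So Ω⁻¹ = kg⁻¹·m⁻²·s³·A².
  Combining: Gy·Ω⁻¹ = (m²·s⁻²) · (kg⁻¹·m⁻²·s³·A²) = kg⁻¹·s·A².
Right side:
  V = W/A (potential = power per current),
      = kg·m²·s⁻³·A⁻¹.
  So V⁻¹ = kg⁻¹·m⁻²·s³·A.
  Hz = 1/s = s⁻¹ (frequency is cycles per second).
  W = J/s (power = energy per time),
      = kg·m²·s⁻³.
  Ω = V/A (resistance = voltage per current),
      = kg·m²·s⁻³·A⁻².
  So Ω⁻¹ = kg⁻¹·m⁻²·s³·A².
  Gy = J/kg (absorbed dose = energy per mass),
      = m²·s⁻².
  Combining: V⁻¹·Hz·W·Ω⁻¹·Gy·A⁻¹ = (kg⁻¹·m⁻²·s³·A) · s⁻¹ · (kg·m²·s⁻³) · (kg⁻¹·m⁻²·s³·A²) · (m²·s⁻²) · A⁻¹ = kg⁻¹·A².
Left is kg⁻¹·s·A²; right is kg⁻¹·A² — different.

No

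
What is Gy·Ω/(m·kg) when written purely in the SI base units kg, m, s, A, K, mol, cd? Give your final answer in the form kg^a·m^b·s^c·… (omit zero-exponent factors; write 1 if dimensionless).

m³·s⁻⁵·A⁻²

Gy = m²·s⁻².
Ω = kg·m²·s⁻³·A⁻².
Combining: m⁻¹·kg⁻¹·Gy·Ω = m⁻¹ · kg⁻¹ · (m²·s⁻²) · (kg·m²·s⁻³·A⁻²) = m³·s⁻⁵·A⁻².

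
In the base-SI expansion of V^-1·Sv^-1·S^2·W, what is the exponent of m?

V = W/A (potential = power per current),
    = kg·m²·s⁻³·A⁻¹.
So V⁻¹ = kg⁻¹·m⁻²·s³·A.
Sv = J/kg (equivalent dose = energy per mass),
    = m²·s⁻².
So Sv⁻¹ = m⁻²·s².
S = 1/Ω (conductance is reciprocal resistance),
    = kg⁻¹·m⁻²·s³·A².
So S² = kg⁻²·m⁻⁴·s⁶·A⁴.
W = J/s (power = energy per time),
    = kg·m²·s⁻³.
Combining: V⁻¹·Sv⁻¹·S²·W = (kg⁻¹·m⁻²·s³·A) · (m⁻²·s²) · (kg⁻²·m⁻⁴·s⁶·A⁴) · (kg·m²·s⁻³) = kg⁻²·m⁻⁶·s⁸·A⁵.
The exponent of m is -6.

-6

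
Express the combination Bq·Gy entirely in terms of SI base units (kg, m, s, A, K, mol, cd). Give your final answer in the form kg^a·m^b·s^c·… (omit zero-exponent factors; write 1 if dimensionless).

Bq = 1/s = s⁻¹ (activity is decays per second).
Gy = J/kg (absorbed dose = energy per mass),
    = m²·s⁻².
Combining: Bq·Gy = s⁻¹ · (m²·s⁻²) = m²·s⁻³.

m²·s⁻³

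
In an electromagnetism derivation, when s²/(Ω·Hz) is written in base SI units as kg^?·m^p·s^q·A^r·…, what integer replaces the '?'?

-1

Ω = V/A (resistance = voltage per current),
    = kg·m²·s⁻³·A⁻².
So Ω⁻¹ = kg⁻¹·m⁻²·s³·A².
Hz = 1/s = s⁻¹ (frequency is cycles per second).
So Hz⁻¹ = s.
Combining: s²·Ω⁻¹·Hz⁻¹ = s² · (kg⁻¹·m⁻²·s³·A²) · s = kg⁻¹·m⁻²·s⁶·A².
The exponent of kg is -1.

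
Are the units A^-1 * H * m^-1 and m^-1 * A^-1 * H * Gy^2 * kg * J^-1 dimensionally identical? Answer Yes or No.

No

Left side:
  H = kg·m²·s⁻²·A⁻².
  Combining: A⁻¹·H·m⁻¹ = A⁻¹ · (kg·m²·s⁻²·A⁻²) · m⁻¹ = kg·m·s⁻²·A⁻³.
Right side:
  H = Wb/A (inductance = flux per current),
      = kg·m²·s⁻²·A⁻².
  Gy = J/kg (absorbed dose = energy per mass),
      = m²·s⁻².
  So Gy² = m⁴·s⁻⁴.
  J = N·m (work = force × distance),
      = kg·m²·s⁻².
  So J⁻¹ = kg⁻¹·m⁻²·s².
  Combining: m⁻¹·A⁻¹·H·Gy²·kg·J⁻¹ = m⁻¹ · A⁻¹ · (kg·m²·s⁻²·A⁻²) · (m⁴·s⁻⁴) · kg · (kg⁻¹·m⁻²·s²) = kg·m³·s⁻⁴·A⁻³.
Left is kg·m·s⁻²·A⁻³; right is kg·m³·s⁻⁴·A⁻³ — different.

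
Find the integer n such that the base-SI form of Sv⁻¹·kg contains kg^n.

1

Sv = J/kg (equivalent dose = energy per mass),
    = m²·s⁻².
So Sv⁻¹ = m⁻²·s².
Combining: Sv⁻¹·kg = (m⁻²·s²) · kg = kg·m⁻²·s².
The exponent of kg is 1.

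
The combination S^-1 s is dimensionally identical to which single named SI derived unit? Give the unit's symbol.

H

S = kg⁻¹·m⁻²·s³·A².
So S⁻¹ = kg·m²·s⁻³·A⁻².
Combining: S⁻¹·s = (kg·m²·s⁻³·A⁻²) · s = kg·m²·s⁻²·A⁻².
kg·m²·s⁻²·A⁻² is the base-SI form of the henry.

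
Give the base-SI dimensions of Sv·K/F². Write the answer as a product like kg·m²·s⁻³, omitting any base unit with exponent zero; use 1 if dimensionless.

F = C/V (capacitance = charge per voltage),
    = A·s/(kg·m²·s⁻³·A⁻¹) (substituting C and V),
    = kg⁻¹·m⁻²·s⁴·A².
So F⁻² = kg²·m⁴·s⁻⁸·A⁻⁴.
Sv = J/kg (equivalent dose = energy per mass),
    = m²·s⁻².
Combining: F⁻²·Sv·K = (kg²·m⁴·s⁻⁸·A⁻⁴) · (m²·s⁻²) · K = kg²·m⁶·s⁻¹⁰·A⁻⁴·K.

kg²·m⁶·s⁻¹⁰·A⁻⁴·K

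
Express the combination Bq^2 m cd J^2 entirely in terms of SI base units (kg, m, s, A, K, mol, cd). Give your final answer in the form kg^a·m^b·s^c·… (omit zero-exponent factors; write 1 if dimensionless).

Bq = s⁻¹.
So Bq² = s⁻².
J = kg·m²·s⁻².
So J² = kg²·m⁴·s⁻⁴.
Combining: Bq²·m·cd·J² = s⁻² · m · cd · (kg²·m⁴·s⁻⁴) = kg²·m⁵·s⁻⁶·cd.

kg²·m⁵·s⁻⁶·cd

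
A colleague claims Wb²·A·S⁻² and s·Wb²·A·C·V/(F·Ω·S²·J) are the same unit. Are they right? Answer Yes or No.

Left side:
  Wb = V·s (flux: a volt is a weber per second),
      = kg·m²·s⁻²·A⁻¹.
  So Wb² = kg²·m⁴·s⁻⁴·A⁻².
  S = 1/Ω (conductance is reciprocal resistance),
      = kg⁻¹·m⁻²·s³·A².
  So S⁻² = kg²·m⁴·s⁻⁶·A⁻⁴.
  Combining: Wb²·A·S⁻² = (kg²·m⁴·s⁻⁴·A⁻²) · A · (kg²·m⁴·s⁻⁶·A⁻⁴) = kg⁴·m⁸·s⁻¹⁰·A⁻⁵.
Right side:
  F = kg⁻¹·m⁻²·s⁴·A².
  So F⁻¹ = kg·m²·s⁻⁴·A⁻².
  Ω = kg·m²·s⁻³·A⁻².
  So Ω⁻¹ = kg⁻¹·m⁻²·s³·A².
  Wb = kg·m²·s⁻²·A⁻¹.
  So Wb² = kg²·m⁴·s⁻⁴·A⁻².
  S = kg⁻¹·m⁻²·s³·A².
  So S⁻² = kg²·m⁴·s⁻⁶·A⁻⁴.
  J = kg·m²·s⁻².
  So J⁻¹ = kg⁻¹·m⁻²·s².
  C = s·A.
  V = kg·m²·s⁻³·A⁻¹.
  Combining: s·F⁻¹·Ω⁻¹·Wb²·S⁻²·J⁻¹·A·C·V = s · (kg·m²·s⁻⁴·A⁻²) · (kg⁻¹·m⁻²·s³·A²) · (kg²·m⁴·s⁻⁴·A⁻²) · (kg²·m⁴·s⁻⁶·A⁻⁴) · (kg⁻¹·m⁻²·s²) · A · (s·A) · (kg·m²·s⁻³·A⁻¹) = kg⁴·m⁸·s⁻¹⁰·A⁻⁵.
Both reduce to kg⁴·m⁸·s⁻¹⁰·A⁻⁵.

Yes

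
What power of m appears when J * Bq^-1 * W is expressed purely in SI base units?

J = N·m (work = force × distance),
    = kg·m²·s⁻².
Bq = 1/s = s⁻¹ (activity is decays per second).
So Bq⁻¹ = s.
W = J/s (power = energy per time),
    = kg·m²·s⁻³.
Combining: J·Bq⁻¹·W = (kg·m²·s⁻²) · s · (kg·m²·s⁻³) = kg²·m⁴·s⁻⁴.
The exponent of m is 4.

4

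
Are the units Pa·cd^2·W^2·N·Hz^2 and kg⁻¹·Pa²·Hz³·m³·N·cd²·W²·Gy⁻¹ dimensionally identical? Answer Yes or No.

No

Left side:
  Pa = kg·m⁻¹·s⁻².
  W = kg·m²·s⁻³.
  So W² = kg²·m⁴·s⁻⁶.
  N = kg·m·s⁻².
  Hz = s⁻¹.
  So Hz² = s⁻².
  Combining: Pa·cd²·W²·N·Hz² = (kg·m⁻¹·s⁻²) · cd² · (kg²·m⁴·s⁻⁶) · (kg·m·s⁻²) · s⁻² = kg⁴·m⁴·s⁻¹²·cd².
Right side:
  Pa = N/m² (pressure = force per area),
      = kg·m⁻¹·s⁻².
  So Pa² = kg²·m⁻²·s⁻⁴.
  Hz = 1/s = s⁻¹ (frequency is cycles per second).
  So Hz³ = s⁻³.
  N = kg·m/s² = kg·m·s⁻² (force = mass × acceleration).
  W = J/s (power = energy per time),
      = kg·m²·s⁻³.
  So W² = kg²·m⁴·s⁻⁶.
  Gy = J/kg (absorbed dose = energy per mass),
      = m²·s⁻².
  So Gy⁻¹ = m⁻²·s².
  Combining: kg⁻¹·Pa²·Hz³·m³·N·cd²·W²·Gy⁻¹ = kg⁻¹ · (kg²·m⁻²·s⁻⁴) · s⁻³ · m³ · (kg·m·s⁻²) · cd² · (kg²·m⁴·s⁻⁶) · (m⁻²·s²) = kg⁴·m⁴·s⁻¹³·cd².
Left is kg⁴·m⁴·s⁻¹²·cd²; right is kg⁴·m⁴·s⁻¹³·cd² — different.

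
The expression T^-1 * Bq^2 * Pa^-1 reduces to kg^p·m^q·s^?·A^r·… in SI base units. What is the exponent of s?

2

T = Wb/m² (flux density = flux per area),
    = kg·s⁻²·A⁻¹.
So T⁻¹ = kg⁻¹·s²·A.
Bq = 1/s = s⁻¹ (activity is decays per second).
So Bq² = s⁻².
Pa = N/m² (pressure = force per area),
    = kg·m⁻¹·s⁻².
So Pa⁻¹ = kg⁻¹·m·s².
Combining: T⁻¹·Bq²·Pa⁻¹ = (kg⁻¹·s²·A) · s⁻² · (kg⁻¹·m·s²) = kg⁻²·m·s²·A.
The exponent of s is 2.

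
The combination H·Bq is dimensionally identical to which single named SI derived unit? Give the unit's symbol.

Ω

H = Wb/A (inductance = flux per current),
    = kg·m²·s⁻²·A⁻².
Bq = 1/s = s⁻¹ (activity is decays per second).
Combining: H·Bq = (kg·m²·s⁻²·A⁻²) · s⁻¹ = kg·m²·s⁻³·A⁻².
kg·m²·s⁻³·A⁻² is the base-SI form of the ohm.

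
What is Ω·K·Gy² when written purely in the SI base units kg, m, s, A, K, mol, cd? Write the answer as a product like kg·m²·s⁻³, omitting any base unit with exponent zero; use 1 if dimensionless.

Ω = V/A (resistance = voltage per current),
    = kg·m²·s⁻³·A⁻².
Gy = J/kg (absorbed dose = energy per mass),
    = m²·s⁻².
So Gy² = m⁴·s⁻⁴.
Combining: Ω·K·Gy² = (kg·m²·s⁻³·A⁻²) · K · (m⁴·s⁻⁴) = kg·m⁶·s⁻⁷·A⁻²·K.

kg·m⁶·s⁻⁷·A⁻²·K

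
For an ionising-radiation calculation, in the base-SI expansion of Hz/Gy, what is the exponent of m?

-2

Hz = s⁻¹.
Gy = m²·s⁻².
So Gy⁻¹ = m⁻²·s².
Combining: Hz·Gy⁻¹ = s⁻¹ · (m⁻²·s²) = m⁻²·s.
The exponent of m is -2.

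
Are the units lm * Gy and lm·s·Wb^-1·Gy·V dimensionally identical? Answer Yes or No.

Left side:
  lm = cd·sr = cd (luminous flux; sr is dimensionless).
  Gy = J/kg (absorbed dose = energy per mass),
      = m²·s⁻².
  Combining: lm·Gy = cd · (m²·s⁻²) = m²·s⁻²·cd.
Right side:
  lm = cd·sr = cd (luminous flux; sr is dimensionless).
  Wb = V·s (flux: a volt is a weber per second),
      = kg·m²·s⁻²·A⁻¹.
  So Wb⁻¹ = kg⁻¹·m⁻²·s²·A.
  Gy = J/kg (absorbed dose = energy per mass),
      = m²·s⁻².
  V = W/A (potential = power per current),
      = kg·m²·s⁻³·A⁻¹.
  Combining: lm·s·Wb⁻¹·Gy·V = cd · s · (kg⁻¹·m⁻²·s²·A) · (m²·s⁻²) · (kg·m²·s⁻³·A⁻¹) = m²·s⁻²·cd.
Both reduce to m²·s⁻²·cd.

Yes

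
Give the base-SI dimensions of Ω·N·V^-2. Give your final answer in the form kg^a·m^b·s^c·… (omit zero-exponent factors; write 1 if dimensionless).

Ω = V/A (resistance = voltage per current),
    = kg·m²·s⁻³·A⁻².
N = kg·m/s² = kg·m·s⁻² (force = mass × acceleration).
V = W/A (potential = power per current),
    = kg·m²·s⁻³·A⁻¹.
So V⁻² = kg⁻²·m⁻⁴·s⁶·A².
Combining: Ω·N·V⁻² = (kg·m²·s⁻³·A⁻²) · (kg·m·s⁻²) · (kg⁻²·m⁻⁴·s⁶·A²) = m⁻¹·s.

m⁻¹·s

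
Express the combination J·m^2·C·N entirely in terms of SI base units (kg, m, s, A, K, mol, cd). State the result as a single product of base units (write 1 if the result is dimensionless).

kg²·m⁵·s⁻³·A

J = N·m (work = force × distance),
    = kg·m²·s⁻².
C = A·s = s·A (charge = current × time).
N = kg·m/s² = kg·m·s⁻² (force = mass × acceleration).
Combining: J·m²·C·N = (kg·m²·s⁻²) · m² · (s·A) · (kg·m·s⁻²) = kg²·m⁵·s⁻³·A.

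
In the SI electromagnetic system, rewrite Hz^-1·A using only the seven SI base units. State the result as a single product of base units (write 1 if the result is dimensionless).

Hz = 1/s = s⁻¹ (frequency is cycles per second).
So Hz⁻¹ = s.
Combining: Hz⁻¹·A = s · A = s·A.

s·A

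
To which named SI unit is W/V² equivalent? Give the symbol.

S

V = kg·m²·s⁻³·A⁻¹.
So V⁻² = kg⁻²·m⁻⁴·s⁶·A².
W = kg·m²·s⁻³.
Combining: V⁻²·W = (kg⁻²·m⁻⁴·s⁶·A²) · (kg·m²·s⁻³) = kg⁻¹·m⁻²·s³·A².
kg⁻¹·m⁻²·s³·A² is the base-SI form of the siemens.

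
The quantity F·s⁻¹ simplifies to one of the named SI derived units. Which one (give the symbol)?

S

F = kg⁻¹·m⁻²·s⁴·A².
Combining: F·s⁻¹ = (kg⁻¹·m⁻²·s⁴·A²) · s⁻¹ = kg⁻¹·m⁻²·s³·A².
kg⁻¹·m⁻²·s³·A² is the base-SI form of the siemens.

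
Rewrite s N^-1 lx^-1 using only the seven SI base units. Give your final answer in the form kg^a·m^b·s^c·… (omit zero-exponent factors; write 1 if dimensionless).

kg⁻¹·m·s³·cd⁻¹

N = kg·m/s² = kg·m·s⁻² (force = mass × acceleration).
So N⁻¹ = kg⁻¹·m⁻¹·s².
lx = lm/m² (illuminance = luminous flux per area),
    = m⁻²·cd.
So lx⁻¹ = m²·cd⁻¹.
Combining: s·N⁻¹·lx⁻¹ = s · (kg⁻¹·m⁻¹·s²) · (m²·cd⁻¹) = kg⁻¹·m·s³·cd⁻¹.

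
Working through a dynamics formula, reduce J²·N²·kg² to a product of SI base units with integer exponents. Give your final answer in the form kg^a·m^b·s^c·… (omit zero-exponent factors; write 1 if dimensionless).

kg⁶·m⁶·s⁻⁸

J = N·m (work = force × distance),
    = kg·m²·s⁻².
So J² = kg²·m⁴·s⁻⁴.
N = kg·m/s² = kg·m·s⁻² (force = mass × acceleration).
So N² = kg²·m²·s⁻⁴.
Combining: J²·N²·kg² = (kg²·m⁴·s⁻⁴) · (kg²·m²·s⁻⁴) · kg² = kg⁶·m⁶·s⁻⁸.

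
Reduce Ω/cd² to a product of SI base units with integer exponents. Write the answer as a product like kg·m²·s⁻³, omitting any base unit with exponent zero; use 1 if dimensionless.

kg·m²·s⁻³·A⁻²·cd⁻²

Ω = V/A (resistance = voltage per current),
    = kg·m²·s⁻³·A⁻².
Combining: Ω·cd⁻² = (kg·m²·s⁻³·A⁻²) · cd⁻² = kg·m²·s⁻³·A⁻²·cd⁻².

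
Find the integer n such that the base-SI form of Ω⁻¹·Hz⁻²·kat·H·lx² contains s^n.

Ω = V/A (resistance = voltage per current),
    = kg·m²·s⁻³·A⁻².
So Ω⁻¹ = kg⁻¹·m⁻²·s³·A².
Hz = 1/s = s⁻¹ (frequency is cycles per second).
So Hz⁻² = s².
kat = mol/s = s⁻¹·mol (catalytic activity).
H = Wb/A (inductance = flux per current),
    = kg·m²·s⁻²·A⁻².
lx = lm/m² (illuminance = luminous flux per area),
    = m⁻²·cd.
So lx² = m⁻⁴·cd².
Combining: Ω⁻¹·Hz⁻²·kat·H·lx² = (kg⁻¹·m⁻²·s³·A²) · s² · (s⁻¹·mol) · (kg·m²·s⁻²·A⁻²) · (m⁻⁴·cd²) = m⁻⁴·s²·mol·cd².
The exponent of s is 2.

2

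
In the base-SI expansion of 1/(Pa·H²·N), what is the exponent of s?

Pa = N/m² (pressure = force per area),
    = kg·m⁻¹·s⁻².
So Pa⁻¹ = kg⁻¹·m·s².
H = Wb/A (inductance = flux per current),
    = kg·m²·s⁻²·A⁻².
So H⁻² = kg⁻²·m⁻⁴·s⁴·A⁴.
N = kg·m/s² = kg·m·s⁻² (force = mass × acceleration).
So N⁻¹ = kg⁻¹·m⁻¹·s².
Combining: Pa⁻¹·H⁻²·N⁻¹ = (kg⁻¹·m·s²) · (kg⁻²·m⁻⁴·s⁴·A⁴) · (kg⁻¹·m⁻¹·s²) = kg⁻⁴·m⁻⁴·s⁸·A⁴.
The exponent of s is 8.

8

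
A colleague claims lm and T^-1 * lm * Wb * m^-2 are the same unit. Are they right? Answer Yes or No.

Left side:
  lm = cd.
Right side:
  T = Wb/m² (flux density = flux per area),
      = kg·s⁻²·A⁻¹.
  So T⁻¹ = kg⁻¹·s²·A.
  lm = cd·sr = cd (luminous flux; sr is dimensionless).
  Wb = V·s (flux: a volt is a weber per second),
      = kg·m²·s⁻²·A⁻¹.
  Combining: T⁻¹·lm·Wb·m⁻² = (kg⁻¹·s²·A) · cd · (kg·m²·s⁻²·A⁻¹) · m⁻² = cd.
Both reduce to cd.

Yes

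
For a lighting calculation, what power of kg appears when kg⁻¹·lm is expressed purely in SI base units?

-1

lm = cd·sr = cd (luminous flux; sr is dimensionless).
Combining: kg⁻¹·lm = kg⁻¹ · cd = kg⁻¹·cd.
The exponent of kg is -1.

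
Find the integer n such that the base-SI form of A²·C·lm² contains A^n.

C = A·s = s·A (charge = current × time).
lm = cd·sr = cd (luminous flux; sr is dimensionless).
So lm² = cd².
Combining: A²·C·lm² = A² · (s·A) · cd² = s·A³·cd².
The exponent of A is 3.

3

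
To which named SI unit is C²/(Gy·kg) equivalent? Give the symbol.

C = s·A.
So C² = s²·A².
Gy = m²·s⁻².
So Gy⁻¹ = m⁻²·s².
Combining: C²·Gy⁻¹·kg⁻¹ = (s²·A²) · (m⁻²·s²) · kg⁻¹ = kg⁻¹·m⁻²·s⁴·A².
kg⁻¹·m⁻²·s⁴·A² is the base-SI form of the farad.

F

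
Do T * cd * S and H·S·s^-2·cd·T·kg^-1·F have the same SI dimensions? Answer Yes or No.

No

Left side:
  T = Wb/m² (flux density = flux per area),
      = kg·s⁻²·A⁻¹.
  S = 1/Ω (conductance is reciprocal resistance),
      = kg⁻¹·m⁻²·s³·A².
  Combining: T·cd·S = (kg·s⁻²·A⁻¹) · cd · (kg⁻¹·m⁻²·s³·A²) = m⁻²·s·A·cd.
Right side:
  H = kg·m²·s⁻²·A⁻².
  S = kg⁻¹·m⁻²·s³·A².
  T = kg·s⁻²·A⁻¹.
  F = kg⁻¹·m⁻²·s⁴·A².
  Combining: H·S·s⁻²·cd·T·kg⁻¹·F = (kg·m²·s⁻²·A⁻²) · (kg⁻¹·m⁻²·s³·A²) · s⁻² · cd · (kg·s⁻²·A⁻¹) · kg⁻¹ · (kg⁻¹·m⁻²·s⁴·A²) = kg⁻¹·m⁻²·s·A·cd.
Left is m⁻²·s·A·cd; right is kg⁻¹·m⁻²·s·A·cd — different.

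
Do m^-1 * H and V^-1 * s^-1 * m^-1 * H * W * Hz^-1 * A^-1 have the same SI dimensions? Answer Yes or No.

Left side:
  H = Wb/A (inductance = flux per current),
      = kg·m²·s⁻²·A⁻².
  Combining: m⁻¹·H = m⁻¹ · (kg·m²·s⁻²·A⁻²) = kg·m·s⁻²·A⁻².
Right side:
  V = W/A (potential = power per current),
      = kg·m²·s⁻³·A⁻¹.
  So V⁻¹ = kg⁻¹·m⁻²·s³·A.
  H = Wb/A (inductance = flux per current),
      = kg·m²·s⁻²·A⁻².
  W = J/s (power = energy per time),
      = kg·m²·s⁻³.
  Hz = 1/s = s⁻¹ (frequency is cycles per second).
  So Hz⁻¹ = s.
  Combining: V⁻¹·s⁻¹·m⁻¹·H·W·Hz⁻¹·A⁻¹ = (kg⁻¹·m⁻²·s³·A) · s⁻¹ · m⁻¹ · (kg·m²·s⁻²·A⁻²) · (kg·m²·s⁻³) · s · A⁻¹ = kg·m·s⁻²·A⁻².
Both reduce to kg·m·s⁻²·A⁻².

Yes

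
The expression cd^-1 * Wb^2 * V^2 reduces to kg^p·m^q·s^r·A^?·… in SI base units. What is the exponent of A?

-4

Wb = kg·m²·s⁻²·A⁻¹.
So Wb² = kg²·m⁴·s⁻⁴·A⁻².
V = kg·m²·s⁻³·A⁻¹.
So V² = kg²·m⁴·s⁻⁶·A⁻².
Combining: cd⁻¹·Wb²·V² = cd⁻¹ · (kg²·m⁴·s⁻⁴·A⁻²) · (kg²·m⁴·s⁻⁶·A⁻²) = kg⁴·m⁸·s⁻¹⁰·A⁻⁴·cd⁻¹.
The exponent of A is -4.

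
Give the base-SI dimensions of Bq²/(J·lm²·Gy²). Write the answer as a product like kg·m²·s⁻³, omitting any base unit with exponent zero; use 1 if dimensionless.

kg⁻¹·m⁻⁶·s⁴·cd⁻²

J = kg·m²·s⁻².
So J⁻¹ = kg⁻¹·m⁻²·s².
lm = cd.
So lm⁻² = cd⁻².
Gy = m²·s⁻².
So Gy⁻² = m⁻⁴·s⁴.
Bq = s⁻¹.
So Bq² = s⁻².
Combining: J⁻¹·lm⁻²·Gy⁻²·Bq² = (kg⁻¹·m⁻²·s²) · cd⁻² · (m⁻⁴·s⁴) · s⁻² = kg⁻¹·m⁻⁶·s⁴·cd⁻².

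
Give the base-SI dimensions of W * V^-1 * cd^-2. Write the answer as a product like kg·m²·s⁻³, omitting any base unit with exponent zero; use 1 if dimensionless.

A·cd⁻²

W = kg·m²·s⁻³.
V = kg·m²·s⁻³·A⁻¹.
So V⁻¹ = kg⁻¹·m⁻²·s³·A.
Combining: W·V⁻¹·cd⁻² = (kg·m²·s⁻³) · (kg⁻¹·m⁻²·s³·A) · cd⁻² = A·cd⁻².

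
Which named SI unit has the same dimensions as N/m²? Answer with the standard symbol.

Pa

N = kg·m/s² = kg·m·s⁻² (force = mass × acceleration).
Combining: m⁻²·N = m⁻² · (kg·m·s⁻²) = kg·m⁻¹·s⁻².
kg·m⁻¹·s⁻² is the base-SI form of the pascal.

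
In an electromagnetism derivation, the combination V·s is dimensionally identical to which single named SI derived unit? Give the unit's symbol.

V = kg·m²·s⁻³·A⁻¹.
Combining: V·s = (kg·m²·s⁻³·A⁻¹) · s = kg·m²·s⁻²·A⁻¹.
kg·m²·s⁻²·A⁻¹ is the base-SI form of the weber.

Wb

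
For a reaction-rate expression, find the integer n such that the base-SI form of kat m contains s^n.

kat = s⁻¹·mol.
Combining: kat·m = (s⁻¹·mol) · m = m·s⁻¹·mol.
The exponent of s is -1.

-1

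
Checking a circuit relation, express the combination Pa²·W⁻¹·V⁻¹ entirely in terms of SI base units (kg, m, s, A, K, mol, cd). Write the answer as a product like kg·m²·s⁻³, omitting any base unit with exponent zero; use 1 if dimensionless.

m⁻⁶·s²·A

Pa = N/m² (pressure = force per area),
    = kg·m⁻¹·s⁻².
So Pa² = kg²·m⁻²·s⁻⁴.
W = J/s (power = energy per time),
    = kg·m²·s⁻³.
So W⁻¹ = kg⁻¹·m⁻²·s³.
V = W/A (potential = power per current),
    = kg·m²·s⁻³·A⁻¹.
So V⁻¹ = kg⁻¹·m⁻²·s³·A.
Combining: Pa²·W⁻¹·V⁻¹ = (kg²·m⁻²·s⁻⁴) · (kg⁻¹·m⁻²·s³) · (kg⁻¹·m⁻²·s³·A) = m⁻⁶·s²·A.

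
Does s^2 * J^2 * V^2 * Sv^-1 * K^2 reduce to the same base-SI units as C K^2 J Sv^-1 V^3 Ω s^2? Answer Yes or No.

Left side:
  J = N·m (work = force × distance),
      = kg·m²·s⁻².
  So J² = kg²·m⁴·s⁻⁴.
  V = W/A (potential = power per current),
      = kg·m²·s⁻³·A⁻¹.
  So V² = kg²·m⁴·s⁻⁶·A⁻².
  Sv = J/kg (equivalent dose = energy per mass),
      = m²·s⁻².
  So Sv⁻¹ = m⁻²·s².
  Combining: s²·J²·V²·Sv⁻¹·K² = s² · (kg²·m⁴·s⁻⁴) · (kg²·m⁴·s⁻⁶·A⁻²) · (m⁻²·s²) · K² = kg⁴·m⁶·s⁻⁶·A⁻²·K².
Right side:
  C = A·s = s·A (charge = current × time).
  J = N·m (work = force × distance),
      = kg·m²·s⁻².
  Sv = J/kg (equivalent dose = energy per mass),
      = m²·s⁻².
  So Sv⁻¹ = m⁻²·s².
  V = W/A (potential = power per current),
      = kg·m²·s⁻³·A⁻¹.
  So V³ = kg³·m⁶·s⁻⁹·A⁻³.
  Ω = V/A (resistance = voltage per current),
      = kg·m²·s⁻³·A⁻².
  Combining: C·K²·J·Sv⁻¹·V³·Ω·s² = (s·A) · K² · (kg·m²·s⁻²) · (m⁻²·s²) · (kg³·m⁶·s⁻⁹·A⁻³) · (kg·m²·s⁻³·A⁻²) · s² = kg⁵·m⁸·s⁻⁹·A⁻⁴·K².
Left is kg⁴·m⁶·s⁻⁶·A⁻²·K²; right is kg⁵·m⁸·s⁻⁹·A⁻⁴·K² — different.

No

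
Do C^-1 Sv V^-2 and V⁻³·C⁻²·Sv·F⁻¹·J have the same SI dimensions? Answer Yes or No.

Left side:
  C = A·s = s·A (charge = current × time).
  So C⁻¹ = s⁻¹·A⁻¹.
  Sv = J/kg (equivalent dose = energy per mass),
      = m²·s⁻².
  V = W/A (potential = power per current),
      = kg·m²·s⁻³·A⁻¹.
  So V⁻² = kg⁻²·m⁻⁴·s⁶·A².
  Combining: C⁻¹·Sv·V⁻² = (s⁻¹·A⁻¹) · (m²·s⁻²) · (kg⁻²·m⁻⁴·s⁶·A²) = kg⁻²·m⁻²·s³·A.
Right side:
  V = W/A (potential = power per current),
      = kg·m²·s⁻³·A⁻¹.
  So V⁻³ = kg⁻³·m⁻⁶·s⁹·A³.
  C = A·s = s·A (charge = current × time).
  So C⁻² = s⁻²·A⁻².
  Sv = J/kg (equivalent dose = energy per mass),
      = m²·s⁻².
  F = C/V (capacitance = charge per voltage),
      = A·s/(kg·m²·s⁻³·A⁻¹) (substituting C and V),
      = kg⁻¹·m⁻²·s⁴·A².
  So F⁻¹ = kg·m²·s⁻⁴·A⁻².
  J = N·m (work = force × distance),
      = kg·m²·s⁻².
  Combining: V⁻³·C⁻²·Sv·F⁻¹·J = (kg⁻³·m⁻⁶·s⁹·A³) · (s⁻²·A⁻²) · (m²·s⁻²) · (kg·m²·s⁻⁴·A⁻²) · (kg·m²·s⁻²) = kg⁻¹·s⁻¹·A⁻¹.
Left is kg⁻²·m⁻²·s³·A; right is kg⁻¹·s⁻¹·A⁻¹ — different.

No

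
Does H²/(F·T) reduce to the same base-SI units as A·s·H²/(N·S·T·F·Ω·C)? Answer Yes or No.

No

Left side:
  F = C/V (capacitance = charge per voltage),
      = A·s/(kg·m²·s⁻³·A⁻¹) (substituting C and V),
      = kg⁻¹·m⁻²·s⁴·A².
  So F⁻¹ = kg·m²·s⁻⁴·A⁻².
  T = Wb/m² (flux density = flux per area),
      = kg·s⁻²·A⁻¹.
  So T⁻¹ = kg⁻¹·s²·A.
  H = Wb/A (inductance = flux per current),
      = kg·m²·s⁻²·A⁻².
  So H² = kg²·m⁴·s⁻⁴·A⁻⁴.
  Combining: F⁻¹·T⁻¹·H² = (kg·m²·s⁻⁴·A⁻²) · (kg⁻¹·s²·A) · (kg²·m⁴·s⁻⁴·A⁻⁴) = kg²·m⁶·s⁻⁶·A⁻⁵.
Right side:
  N = kg·m·s⁻².
  So N⁻¹ = kg⁻¹·m⁻¹·s².
  S = kg⁻¹·m⁻²·s³·A².
  So S⁻¹ = kg·m²·s⁻³·A⁻².
  T = kg·s⁻²·A⁻¹.
  So T⁻¹ = kg⁻¹·s²·A.
  F = kg⁻¹·m⁻²·s⁴·A².
  So F⁻¹ = kg·m²·s⁻⁴·A⁻².
  H = kg·m²·s⁻²·A⁻².
  So H² = kg²·m⁴·s⁻⁴·A⁻⁴.
  Ω = kg·m²·s⁻³·A⁻².
  So Ω⁻¹ = kg⁻¹·m⁻²·s³·A².
  C = s·A.
  So C⁻¹ = s⁻¹·A⁻¹.
  Combining: N⁻¹·S⁻¹·A·s·T⁻¹·F⁻¹·H²·Ω⁻¹·C⁻¹ = (kg⁻¹·m⁻¹·s²) · (kg·m²·s⁻³·A⁻²) · A · s · (kg⁻¹·s²·A) · (kg·m²·s⁻⁴·A⁻²) · (kg²·m⁴·s⁻⁴·A⁻⁴) · (kg⁻¹·m⁻²·s³·A²) · (s⁻¹·A⁻¹) = kg·m⁵·s⁻⁴·A⁻⁵.
Left is kg²·m⁶·s⁻⁶·A⁻⁵; right is kg·m⁵·s⁻⁴·A⁻⁵ — different.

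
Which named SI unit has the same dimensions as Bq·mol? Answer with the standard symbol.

kat

Bq = 1/s = s⁻¹ (activity is decays per second).
Combining: Bq·mol = s⁻¹ · mol = s⁻¹·mol.
s⁻¹·mol is the base-SI form of the katal.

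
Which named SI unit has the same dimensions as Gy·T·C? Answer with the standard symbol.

W

Gy = J/kg (absorbed dose = energy per mass),
    = m²·s⁻².
T = Wb/m² (flux density = flux per area),
    = kg·s⁻²·A⁻¹.
C = A·s = s·A (charge = current × time).
Combining: Gy·T·C = (m²·s⁻²) · (kg·s⁻²·A⁻¹) · (s·A) = kg·m²·s⁻³.
kg·m²·s⁻³ is the base-SI form of the watt.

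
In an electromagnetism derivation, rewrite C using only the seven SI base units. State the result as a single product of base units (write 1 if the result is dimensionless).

s·A

C = A·s = s·A (charge = current × time).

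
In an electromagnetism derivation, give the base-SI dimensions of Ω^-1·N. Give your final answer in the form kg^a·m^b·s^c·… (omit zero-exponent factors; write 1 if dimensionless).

Ω = V/A (resistance = voltage per current),
    = kg·m²·s⁻³·A⁻².
So Ω⁻¹ = kg⁻¹·m⁻²·s³·A².
N = kg·m/s² = kg·m·s⁻² (force = mass × acceleration).
Combining: Ω⁻¹·N = (kg⁻¹·m⁻²·s³·A²) · (kg·m·s⁻²) = m⁻¹·s·A².

m⁻¹·s·A²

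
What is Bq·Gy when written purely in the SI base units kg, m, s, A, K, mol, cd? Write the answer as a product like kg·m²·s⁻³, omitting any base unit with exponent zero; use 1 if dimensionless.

Bq = 1/s = s⁻¹ (activity is decays per second).
Gy = J/kg (absorbed dose = energy per mass),
    = m²·s⁻².
Combining: Bq·Gy = s⁻¹ · (m²·s⁻²) = m²·s⁻³.

m²·s⁻³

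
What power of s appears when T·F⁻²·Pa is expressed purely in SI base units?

-12

T = Wb/m² (flux density = flux per area),
    = kg·s⁻²·A⁻¹.
F = C/V (capacitance = charge per voltage),
    = A·s/(kg·m²·s⁻³·A⁻¹) (substituting C and V),
    = kg⁻¹·m⁻²·s⁴·A².
So F⁻² = kg²·m⁴·s⁻⁸·A⁻⁴.
Pa = N/m² (pressure = force per area),
    = kg·m⁻¹·s⁻².
Combining: T·F⁻²·Pa = (kg·s⁻²·A⁻¹) · (kg²·m⁴·s⁻⁸·A⁻⁴) · (kg·m⁻¹·s⁻²) = kg⁴·m³·s⁻¹²·A⁻⁵.
The exponent of s is -12.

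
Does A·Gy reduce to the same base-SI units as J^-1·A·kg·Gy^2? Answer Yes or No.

Yes

Left side:
  Gy = m²·s⁻².
  Combining: A·Gy = A · (m²·s⁻²) = m²·s⁻²·A.
Right side:
  J = kg·m²·s⁻².
  So J⁻¹ = kg⁻¹·m⁻²·s².
  Gy = m²·s⁻².
  So Gy² = m⁴·s⁻⁴.
  Combining: J⁻¹·A·kg·Gy² = (kg⁻¹·m⁻²·s²) · A · kg · (m⁴·s⁻⁴) = m²·s⁻²·A.
Both reduce to m²·s⁻²·A.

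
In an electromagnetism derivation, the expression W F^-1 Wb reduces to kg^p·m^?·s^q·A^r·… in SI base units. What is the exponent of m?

W = J/s (power = energy per time),
    = kg·m²·s⁻³.
F = C/V (capacitance = charge per voltage),
    = A·s/(kg·m²·s⁻³·A⁻¹) (substituting C and V),
    = kg⁻¹·m⁻²·s⁴·A².
So F⁻¹ = kg·m²·s⁻⁴·A⁻².
Wb = V·s (flux: a volt is a weber per second),
    = kg·m²·s⁻²·A⁻¹.
Combining: W·F⁻¹·Wb = (kg·m²·s⁻³) · (kg·m²·s⁻⁴·A⁻²) · (kg·m²·s⁻²·A⁻¹) = kg³·m⁶·s⁻⁹·A⁻³.
The exponent of m is 6.

6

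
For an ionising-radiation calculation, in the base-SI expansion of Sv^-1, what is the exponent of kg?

0

Sv = J/kg (equivalent dose = energy per mass),
    = m²·s⁻².
So Sv⁻¹ = m⁻²·s².
The exponent of kg is 0.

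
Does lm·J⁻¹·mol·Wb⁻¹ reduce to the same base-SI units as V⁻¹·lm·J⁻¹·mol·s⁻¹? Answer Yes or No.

Left side:
  lm = cd.
  J = kg·m²·s⁻².
  So J⁻¹ = kg⁻¹·m⁻²·s².
  Wb = kg·m²·s⁻²·A⁻¹.
  So Wb⁻¹ = kg⁻¹·m⁻²·s²·A.
  Combining: lm·J⁻¹·mol·Wb⁻¹ = cd · (kg⁻¹·m⁻²·s²) · mol · (kg⁻¹·m⁻²·s²·A) = kg⁻²·m⁻⁴·s⁴·A·mol·cd.
Right side:
  V = kg·m²·s⁻³·A⁻¹.
  So V⁻¹ = kg⁻¹·m⁻²·s³·A.
  lm = cd.
  J = kg·m²·s⁻².
  So J⁻¹ = kg⁻¹·m⁻²·s².
  Combining: V⁻¹·lm·J⁻¹·mol·s⁻¹ = (kg⁻¹·m⁻²·s³·A) · cd · (kg⁻¹·m⁻²·s²) · mol · s⁻¹ = kg⁻²·m⁻⁴·s⁴·A·mol·cd.
Both reduce to kg⁻²·m⁻⁴·s⁴·A·mol·cd.

Yes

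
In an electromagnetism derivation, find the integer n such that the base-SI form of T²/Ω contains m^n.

-2

T = Wb/m² (flux density = flux per area),
    = kg·s⁻²·A⁻¹.
So T² = kg²·s⁻⁴·A⁻².
Ω = V/A (resistance = voltage per current),
    = kg·m²·s⁻³·A⁻².
So Ω⁻¹ = kg⁻¹·m⁻²·s³·A².
Combining: T²·Ω⁻¹ = (kg²·s⁻⁴·A⁻²) · (kg⁻¹·m⁻²·s³·A²) = kg·m⁻²·s⁻¹.
The exponent of m is -2.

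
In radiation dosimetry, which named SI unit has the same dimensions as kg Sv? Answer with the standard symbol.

J

Sv = J/kg (equivalent dose = energy per mass),
    = m²·s⁻².
Combining: kg·Sv = kg · (m²·s⁻²) = kg·m²·s⁻².
kg·m²·s⁻² is the base-SI form of the joule.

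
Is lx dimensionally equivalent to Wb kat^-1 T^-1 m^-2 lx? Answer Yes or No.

Left side:
  lx = m⁻²·cd.
Right side:
  Wb = V·s (flux: a volt is a weber per second),
      = kg·m²·s⁻²·A⁻¹.
  kat = mol/s = s⁻¹·mol (catalytic activity).
  So kat⁻¹ = s·mol⁻¹.
  T = Wb/m² (flux density = flux per area),
      = kg·s⁻²·A⁻¹.
  So T⁻¹ = kg⁻¹·s²·A.
  lx = lm/m² (illuminance = luminous flux per area),
      = m⁻²·cd.
  Combining: Wb·kat⁻¹·T⁻¹·m⁻²·lx = (kg·m²·s⁻²·A⁻¹) · (s·mol⁻¹) · (kg⁻¹·s²·A) · m⁻² · (m⁻²·cd) = m⁻²·s·mol⁻¹·cd.
Left is m⁻²·cd; right is m⁻²·s·mol⁻¹·cd — different.

No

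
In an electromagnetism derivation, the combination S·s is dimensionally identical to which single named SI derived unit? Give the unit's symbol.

F

S = kg⁻¹·m⁻²·s³·A².
Combining: S·s = (kg⁻¹·m⁻²·s³·A²) · s = kg⁻¹·m⁻²·s⁴·A².
kg⁻¹·m⁻²·s⁴·A² is the base-SI form of the farad.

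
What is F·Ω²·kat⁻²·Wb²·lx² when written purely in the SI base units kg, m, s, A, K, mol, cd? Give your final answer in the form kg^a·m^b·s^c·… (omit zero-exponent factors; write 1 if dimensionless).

kg³·m²·s⁻⁴·A⁻⁴·mol⁻²·cd²

F = C/V (capacitance = charge per voltage),
    = A·s/(kg·m²·s⁻³·A⁻¹) (substituting C and V),
    = kg⁻¹·m⁻²·s⁴·A².
Ω = V/A (resistance = voltage per current),
    = kg·m²·s⁻³·A⁻².
So Ω² = kg²·m⁴·s⁻⁶·A⁻⁴.
kat = mol/s = s⁻¹·mol (catalytic activity).
So kat⁻² = s²·mol⁻².
Wb = V·s (flux: a volt is a weber per second),
    = kg·m²·s⁻²·A⁻¹.
So Wb² = kg²·m⁴·s⁻⁴·A⁻².
lx = lm/m² (illuminance = luminous flux per area),
    = m⁻²·cd.
So lx² = m⁻⁴·cd².
Combining: F·Ω²·kat⁻²·Wb²·lx² = (kg⁻¹·m⁻²·s⁴·A²) · (kg²·m⁴·s⁻⁶·A⁻⁴) · (s²·mol⁻²) · (kg²·m⁴·s⁻⁴·A⁻²) · (m⁻⁴·cd²) = kg³·m²·s⁻⁴·A⁻⁴·mol⁻²·cd².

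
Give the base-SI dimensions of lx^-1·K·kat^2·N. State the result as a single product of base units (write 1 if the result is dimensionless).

lx = m⁻²·cd.
So lx⁻¹ = m²·cd⁻¹.
kat = s⁻¹·mol.
So kat² = s⁻²·mol².
N = kg·m·s⁻².
Combining: lx⁻¹·K·kat²·N = (m²·cd⁻¹) · K · (s⁻²·mol²) · (kg·m·s⁻²) = kg·m³·s⁻⁴·K·mol²·cd⁻¹.

kg·m³·s⁻⁴·K·mol²·cd⁻¹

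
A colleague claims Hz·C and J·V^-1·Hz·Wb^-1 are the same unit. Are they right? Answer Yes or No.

No

Left side:
  Hz = s⁻¹.
  C = s·A.
  Combining: Hz·C = s⁻¹ · (s·A) = A.
Right side:
  J = kg·m²·s⁻².
  V = kg·m²·s⁻³·A⁻¹.
  So V⁻¹ = kg⁻¹·m⁻²·s³·A.
  Hz = s⁻¹.
  Wb = kg·m²·s⁻²·A⁻¹.
  So Wb⁻¹ = kg⁻¹·m⁻²·s²·A.
  Combining: J·V⁻¹·Hz·Wb⁻¹ = (kg·m²·s⁻²) · (kg⁻¹·m⁻²·s³·A) · s⁻¹ · (kg⁻¹·m⁻²·s²·A) = kg⁻¹·m⁻²·s²·A².
Left is A; right is kg⁻¹·m⁻²·s²·A² — different.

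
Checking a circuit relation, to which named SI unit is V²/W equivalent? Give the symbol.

V = kg·m²·s⁻³·A⁻¹.
So V² = kg²·m⁴·s⁻⁶·A⁻².
W = kg·m²·s⁻³.
So W⁻¹ = kg⁻¹·m⁻²·s³.
Combining: V²·W⁻¹ = (kg²·m⁴·s⁻⁶·A⁻²) · (kg⁻¹·m⁻²·s³) = kg·m²·s⁻³·A⁻².
kg·m²·s⁻³·A⁻² is the base-SI form of the ohm.

Ω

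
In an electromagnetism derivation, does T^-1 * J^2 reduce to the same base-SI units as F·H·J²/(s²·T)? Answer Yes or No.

Yes

Left side:
  T = Wb/m² (flux density = flux per area),
      = kg·s⁻²·A⁻¹.
  So T⁻¹ = kg⁻¹·s²·A.
  J = N·m (work = force × distance),
      = kg·m²·s⁻².
  So J² = kg²·m⁴·s⁻⁴.
  Combining: T⁻¹·J² = (kg⁻¹·s²·A) · (kg²·m⁴·s⁻⁴) = kg·m⁴·s⁻²·A.
Right side:
  F = C/V (capacitance = charge per voltage),
      = A·s/(kg·m²·s⁻³·A⁻¹) (substituting C and V),
      = kg⁻¹·m⁻²·s⁴·A².
  T = Wb/m² (flux density = flux per area),
      = kg·s⁻²·A⁻¹.
  So T⁻¹ = kg⁻¹·s²·A.
  H = Wb/A (inductance = flux per current),
      = kg·m²·s⁻²·A⁻².
  J = N·m (work = force × distance),
      = kg·m²·s⁻².
  So J² = kg²·m⁴·s⁻⁴.
  Combining: s⁻²·F·T⁻¹·H·J² = s⁻² · (kg⁻¹·m⁻²·s⁴·A²) · (kg⁻¹·s²·A) · (kg·m²·s⁻²·A⁻²) · (kg²·m⁴·s⁻⁴) = kg·m⁴·s⁻²·A.
Both reduce to kg·m⁴·s⁻²·A.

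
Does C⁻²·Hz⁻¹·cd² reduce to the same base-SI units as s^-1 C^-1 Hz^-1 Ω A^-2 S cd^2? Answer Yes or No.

Left side:
  C = s·A.
  So C⁻² = s⁻²·A⁻².
  Hz = s⁻¹.
  So Hz⁻¹ = s.
  Combining: C⁻²·Hz⁻¹·cd² = (s⁻²·A⁻²) · s · cd² = s⁻¹·A⁻²·cd².
Right side:
  C = A·s = s·A (charge = current × time).
  So C⁻¹ = s⁻¹·A⁻¹.
  Hz = 1/s = s⁻¹ (frequency is cycles per second).
  So Hz⁻¹ = s.
  Ω = V/A (resistance = voltage per current),
      = kg·m²·s⁻³·A⁻².
  S = 1/Ω (conductance is reciprocal resistance),
      = kg⁻¹·m⁻²·s³·A².
  Combining: s⁻¹·C⁻¹·Hz⁻¹·Ω·A⁻²·S·cd² = s⁻¹ · (s⁻¹·A⁻¹) · s · (kg·m²·s⁻³·A⁻²) · A⁻² · (kg⁻¹·m⁻²·s³·A²) · cd² = s⁻¹·A⁻³·cd².
Left is s⁻¹·A⁻²·cd²; right is s⁻¹·A⁻³·cd² — different.

No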